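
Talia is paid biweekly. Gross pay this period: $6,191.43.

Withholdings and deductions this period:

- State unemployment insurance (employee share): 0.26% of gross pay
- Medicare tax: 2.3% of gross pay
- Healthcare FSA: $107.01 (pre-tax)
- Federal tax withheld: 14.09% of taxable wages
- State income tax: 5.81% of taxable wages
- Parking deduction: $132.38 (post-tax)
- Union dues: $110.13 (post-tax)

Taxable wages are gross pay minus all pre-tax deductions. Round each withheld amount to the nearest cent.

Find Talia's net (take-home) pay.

$4,472.62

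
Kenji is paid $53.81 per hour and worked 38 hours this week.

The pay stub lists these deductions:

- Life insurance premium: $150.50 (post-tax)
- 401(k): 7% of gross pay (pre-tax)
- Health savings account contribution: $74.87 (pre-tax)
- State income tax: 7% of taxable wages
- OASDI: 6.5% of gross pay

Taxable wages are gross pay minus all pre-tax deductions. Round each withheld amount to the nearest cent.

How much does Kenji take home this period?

$1,415.50

Gross pay: 38 × $53.81 = $2,044.78
Health savings account contribution: $74.87
401(k): $2,044.78 × 0.07 = $143.13
Pre-tax total = $74.87 + $143.13 = $218.00
Taxable wages = $2,044.78 − $218.00 = $1,826.78
State income tax: $1,826.78 × 0.07 = $127.87
OASDI: $2,044.78 × 0.065 = $132.91
Life insurance premium: $150.50
Total deductions = $74.87 + $143.13 + $127.87 + $132.91 + $150.50 = $629.28
Net pay = $2,044.78 − $629.28 = $1,415.50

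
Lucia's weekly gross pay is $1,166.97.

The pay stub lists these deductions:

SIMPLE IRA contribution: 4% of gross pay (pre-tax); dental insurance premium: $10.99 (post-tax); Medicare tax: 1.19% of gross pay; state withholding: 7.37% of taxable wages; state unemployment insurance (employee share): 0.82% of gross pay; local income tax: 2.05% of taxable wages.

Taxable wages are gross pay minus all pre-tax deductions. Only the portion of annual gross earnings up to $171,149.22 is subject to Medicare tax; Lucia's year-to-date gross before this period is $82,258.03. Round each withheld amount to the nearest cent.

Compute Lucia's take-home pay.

SIMPLE IRA contribution: $1,166.97 × 0.04 = $46.68
Taxable wages = $1,166.97 − $46.68 = $1,120.29
Local income tax: $1,120.29 × 0.0205 = $22.97
State withholding: $1,120.29 × 0.0737 = $82.57
Medicare tax: cap not yet reached, full $1,166.97 is subject → $1,166.97 × 0.0119 = $13.89
State unemployment insurance (employee share): $1,166.97 × 0.0082 = $9.57
Dental insurance premium: $10.99
Total deductions = $46.68 + $22.97 + $82.57 + $13.89 + $9.57 + $10.99 = $186.67
Net pay = $1,166.97 − $186.67 = $980.30

$980.30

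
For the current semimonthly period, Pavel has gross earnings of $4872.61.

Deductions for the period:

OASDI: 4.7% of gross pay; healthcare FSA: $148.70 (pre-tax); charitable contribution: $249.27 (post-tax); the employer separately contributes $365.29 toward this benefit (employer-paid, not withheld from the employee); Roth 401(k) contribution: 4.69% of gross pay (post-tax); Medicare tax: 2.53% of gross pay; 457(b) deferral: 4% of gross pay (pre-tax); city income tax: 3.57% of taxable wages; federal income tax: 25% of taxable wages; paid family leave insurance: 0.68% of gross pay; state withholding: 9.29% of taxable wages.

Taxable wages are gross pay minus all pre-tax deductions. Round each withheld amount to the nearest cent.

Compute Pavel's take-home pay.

$1951.10

Healthcare FSA: $148.70
457(b) deferral: $4872.61 × 0.04 = $194.90
Pre-tax total = $148.70 + $194.90 = $343.60
Taxable wages = $4872.61 − $343.60 = $4529.01
State withholding: $4529.01 × 0.0929 = $420.75
Federal income tax: $4529.01 × 0.25 = $1132.25
City income tax: $4529.01 × 0.0357 = $161.69
Medicare tax: $4872.61 × 0.0253 = $123.28
OASDI: $4872.61 × 0.047 = $229.01
Paid family leave insurance: $4872.61 × 0.0068 = $33.13
Charitable contribution: $249.27
Roth 401(k) contribution: $4872.61 × 0.0469 = $228.53
(Employer's $365.29 toward charitable contribution is not withheld from the employee.)
Total deductions = $148.70 + $194.90 + $420.75 + $1132.25 + $161.69 + $123.28 + $229.01 + $33.13 + $249.27 + $228.53 = $2921.51
Net pay = $4872.61 − $2921.51 = $1951.10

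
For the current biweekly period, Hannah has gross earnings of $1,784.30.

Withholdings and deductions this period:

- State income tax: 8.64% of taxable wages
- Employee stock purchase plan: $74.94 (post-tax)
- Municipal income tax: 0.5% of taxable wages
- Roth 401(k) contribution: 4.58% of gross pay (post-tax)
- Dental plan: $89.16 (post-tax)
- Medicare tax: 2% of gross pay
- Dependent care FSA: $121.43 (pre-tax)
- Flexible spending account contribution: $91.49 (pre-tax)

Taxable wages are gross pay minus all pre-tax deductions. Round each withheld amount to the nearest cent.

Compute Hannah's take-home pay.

$1,146.24

Flexible spending account contribution: $91.49
Dependent care FSA: $121.43
Pre-tax total = $91.49 + $121.43 = $212.92
Taxable wages = $1,784.30 − $212.92 = $1,571.38
State income tax: $1,571.38 × 0.0864 = $135.77
Municipal income tax: $1,571.38 × 0.005 = $7.86
Medicare tax: $1,784.30 × 0.02 = $35.69
Roth 401(k) contribution: $1,784.30 × 0.0458 = $81.72
Dental plan: $89.16
Employee stock purchase plan: $74.94
Total deductions = $91.49 + $121.43 + $135.77 + $7.86 + $35.69 + $81.72 + $89.16 + $74.94 = $638.06
Net pay = $1,784.30 − $638.06 = $1,146.24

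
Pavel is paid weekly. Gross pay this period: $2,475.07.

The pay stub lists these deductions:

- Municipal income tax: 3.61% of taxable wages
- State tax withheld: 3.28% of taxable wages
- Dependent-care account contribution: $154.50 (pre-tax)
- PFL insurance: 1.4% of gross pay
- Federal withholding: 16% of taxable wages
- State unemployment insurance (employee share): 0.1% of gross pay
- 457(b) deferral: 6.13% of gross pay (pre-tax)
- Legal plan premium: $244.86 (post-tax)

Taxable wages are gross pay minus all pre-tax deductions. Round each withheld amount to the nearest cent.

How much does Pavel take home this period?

Dependent-care account contribution: $154.50
457(b) deferral: $2,475.07 × 0.0613 = $151.72
Pre-tax total = $154.50 + $151.72 = $306.22
Taxable wages = $2,475.07 − $306.22 = $2,168.85
Federal withholding: $2,168.85 × 0.16 = $347.02
Municipal income tax: $2,168.85 × 0.0361 = $78.30
State tax withheld: $2,168.85 × 0.0328 = $71.14
PFL insurance: $2,475.07 × 0.014 = $34.65
State unemployment insurance (employee share): $2,475.07 × 0.001 = $2.48
Legal plan premium: $244.86
Total deductions = $154.50 + $151.72 + $347.02 + $78.30 + $71.14 + $34.65 + $2.48 + $244.86 = $1,084.67
Net pay = $2,475.07 − $1,084.67 = $1,390.40

$1,390.40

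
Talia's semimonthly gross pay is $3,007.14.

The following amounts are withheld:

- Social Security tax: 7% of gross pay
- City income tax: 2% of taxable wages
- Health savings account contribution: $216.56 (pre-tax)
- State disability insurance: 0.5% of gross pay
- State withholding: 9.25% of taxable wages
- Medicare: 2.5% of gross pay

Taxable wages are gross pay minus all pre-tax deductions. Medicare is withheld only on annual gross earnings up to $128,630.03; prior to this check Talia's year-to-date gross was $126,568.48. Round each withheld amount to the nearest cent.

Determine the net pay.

Health savings account contribution: $216.56
Taxable wages = $3,007.14 − $216.56 = $2,790.58
State withholding: $2,790.58 × 0.0925 = $258.13
City income tax: $2,790.58 × 0.02 = $55.81
Medicare: only $128,630.03 − $126,568.48 = $2,061.55 of this check is subject → $2,061.55 × 0.025 = $51.54
Social Security tax: $3,007.14 × 0.07 = $210.50
State disability insurance: $3,007.14 × 0.005 = $15.04
Total deductions = $216.56 + $258.13 + $55.81 + $51.54 + $210.50 + $15.04 = $807.58
Net pay = $3,007.14 − $807.58 = $2,199.56

$2,199.56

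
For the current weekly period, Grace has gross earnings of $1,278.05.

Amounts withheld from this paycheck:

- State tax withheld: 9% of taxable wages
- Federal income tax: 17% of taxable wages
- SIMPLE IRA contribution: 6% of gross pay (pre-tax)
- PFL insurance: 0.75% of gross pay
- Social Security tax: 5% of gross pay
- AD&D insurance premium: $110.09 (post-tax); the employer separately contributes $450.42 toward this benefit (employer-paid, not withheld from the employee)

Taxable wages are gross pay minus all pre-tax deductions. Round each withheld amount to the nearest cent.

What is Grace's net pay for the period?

SIMPLE IRA contribution: $1,278.05 × 0.06 = $76.68
Taxable wages = $1,278.05 − $76.68 = $1,201.37
State tax withheld: $1,201.37 × 0.09 = $108.12
Federal income tax: $1,201.37 × 0.17 = $204.23
Social Security tax: $1,278.05 × 0.05 = $63.90
PFL insurance: $1,278.05 × 0.0075 = $9.59
AD&D insurance premium: $110.09
(Employer's $450.42 toward AD&D insurance premium is not withheld from the employee.)
Total deductions = $76.68 + $108.12 + $204.23 + $63.90 + $9.59 + $110.09 = $572.61
Net pay = $1,278.05 − $572.61 = $705.44

$705.44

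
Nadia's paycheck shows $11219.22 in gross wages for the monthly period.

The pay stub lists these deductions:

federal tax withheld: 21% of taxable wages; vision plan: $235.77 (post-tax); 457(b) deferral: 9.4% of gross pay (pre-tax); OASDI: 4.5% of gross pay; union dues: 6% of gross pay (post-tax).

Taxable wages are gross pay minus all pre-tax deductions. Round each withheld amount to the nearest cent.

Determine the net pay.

457(b) deferral: $11219.22 × 0.094 = $1054.61
Taxable wages = $11219.22 − $1054.61 = $10164.61
Federal tax withheld: $10164.61 × 0.21 = $2134.57
OASDI: $11219.22 × 0.045 = $504.86
Vision plan: $235.77
Union dues: $11219.22 × 0.06 = $673.15
Total deductions = $1054.61 + $2134.57 + $504.86 + $235.77 + $673.15 = $4602.96
Net pay = $11219.22 − $4602.96 = $6616.26

$6616.26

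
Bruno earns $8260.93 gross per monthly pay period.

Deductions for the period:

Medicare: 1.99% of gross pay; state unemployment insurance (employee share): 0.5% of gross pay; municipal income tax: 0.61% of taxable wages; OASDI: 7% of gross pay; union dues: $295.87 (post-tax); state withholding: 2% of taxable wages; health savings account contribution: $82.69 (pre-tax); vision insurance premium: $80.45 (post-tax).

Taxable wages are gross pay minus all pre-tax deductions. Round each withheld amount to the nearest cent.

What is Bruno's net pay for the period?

$6804.51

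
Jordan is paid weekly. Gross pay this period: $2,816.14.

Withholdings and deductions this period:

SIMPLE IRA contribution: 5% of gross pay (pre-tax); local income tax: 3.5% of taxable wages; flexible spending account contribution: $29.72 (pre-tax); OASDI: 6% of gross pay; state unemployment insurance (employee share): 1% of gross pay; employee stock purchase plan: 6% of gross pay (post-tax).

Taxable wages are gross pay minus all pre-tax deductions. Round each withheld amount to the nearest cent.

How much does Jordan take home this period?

SIMPLE IRA contribution: $2,816.14 × 0.05 = $140.81
Flexible spending account contribution: $29.72
Pre-tax total = $140.81 + $29.72 = $170.53
Taxable wages = $2,816.14 − $170.53 = $2,645.61
Local income tax: $2,645.61 × 0.035 = $92.60
OASDI: $2,816.14 × 0.06 = $168.97
State unemployment insurance (employee share): $2,816.14 × 0.01 = $28.16
Employee stock purchase plan: $2,816.14 × 0.06 = $168.97
Total deductions = $140.81 + $29.72 + $92.60 + $168.97 + $28.16 + $168.97 = $629.23
Net pay = $2,816.14 − $629.23 = $2,186.91

$2,186.91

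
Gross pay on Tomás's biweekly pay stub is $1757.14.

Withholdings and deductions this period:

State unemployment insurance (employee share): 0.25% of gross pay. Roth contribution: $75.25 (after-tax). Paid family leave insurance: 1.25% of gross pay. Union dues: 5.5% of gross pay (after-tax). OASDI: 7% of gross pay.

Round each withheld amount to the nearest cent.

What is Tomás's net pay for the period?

OASDI: $1757.14 × 0.07 = $123.00
Paid family leave insurance: $1757.14 × 0.0125 = $21.96
State unemployment insurance (employee share): $1757.14 × 0.0025 = $4.39
Roth contribution: $75.25
Union dues: $1757.14 × 0.055 = $96.64
Total deductions = $123.00 + $21.96 + $4.39 + $75.25 + $96.64 = $321.24
Net pay = $1757.14 − $321.24 = $1435.90

$1435.90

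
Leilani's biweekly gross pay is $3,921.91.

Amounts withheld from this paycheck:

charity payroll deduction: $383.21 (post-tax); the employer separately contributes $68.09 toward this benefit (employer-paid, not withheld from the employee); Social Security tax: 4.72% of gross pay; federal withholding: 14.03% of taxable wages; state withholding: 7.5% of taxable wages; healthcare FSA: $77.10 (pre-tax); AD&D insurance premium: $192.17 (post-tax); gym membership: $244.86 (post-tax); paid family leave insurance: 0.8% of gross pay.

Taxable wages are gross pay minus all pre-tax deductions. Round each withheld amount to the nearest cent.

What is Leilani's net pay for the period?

$1,980.29

Healthcare FSA: $77.10
Taxable wages = $3,921.91 − $77.10 = $3,844.81
State withholding: $3,844.81 × 0.075 = $288.36
Federal withholding: $3,844.81 × 0.1403 = $539.43
Social Security tax: $3,921.91 × 0.0472 = $185.11
Paid family leave insurance: $3,921.91 × 0.008 = $31.38
AD&D insurance premium: $192.17
Gym membership: $244.86
Charity payroll deduction: $383.21
(Employer's $68.09 toward charity payroll deduction is not withheld from the employee.)
Total deductions = $77.10 + $288.36 + $539.43 + $185.11 + $31.38 + $192.17 + $244.86 + $383.21 = $1,941.62
Net pay = $3,921.91 − $1,941.62 = $1,980.29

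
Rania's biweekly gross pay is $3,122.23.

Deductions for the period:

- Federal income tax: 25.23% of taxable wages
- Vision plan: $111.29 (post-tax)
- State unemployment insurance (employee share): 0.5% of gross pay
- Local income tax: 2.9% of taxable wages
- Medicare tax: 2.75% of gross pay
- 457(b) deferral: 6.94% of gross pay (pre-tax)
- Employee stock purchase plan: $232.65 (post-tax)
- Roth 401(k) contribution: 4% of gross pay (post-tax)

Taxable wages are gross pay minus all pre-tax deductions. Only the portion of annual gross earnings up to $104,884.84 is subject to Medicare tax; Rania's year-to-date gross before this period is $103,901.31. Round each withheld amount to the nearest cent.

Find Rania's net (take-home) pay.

$1,576.73

457(b) deferral: $3,122.23 × 0.0694 = $216.68
Taxable wages = $3,122.23 − $216.68 = $2,905.55
Federal income tax: $2,905.55 × 0.2523 = $733.07
Local income tax: $2,905.55 × 0.029 = $84.26
State unemployment insurance (employee share): $3,122.23 × 0.005 = $15.61
Medicare tax: only $104,884.84 − $103,901.31 = $983.53 of this check is subject → $983.53 × 0.0275 = $27.05
Employee stock purchase plan: $232.65
Roth 401(k) contribution: $3,122.23 × 0.04 = $124.89
Vision plan: $111.29
Total deductions = $216.68 + $733.07 + $84.26 + $15.61 + $27.05 + $232.65 + $124.89 + $111.29 = $1,545.50
Net pay = $3,122.23 − $1,545.50 = $1,576.73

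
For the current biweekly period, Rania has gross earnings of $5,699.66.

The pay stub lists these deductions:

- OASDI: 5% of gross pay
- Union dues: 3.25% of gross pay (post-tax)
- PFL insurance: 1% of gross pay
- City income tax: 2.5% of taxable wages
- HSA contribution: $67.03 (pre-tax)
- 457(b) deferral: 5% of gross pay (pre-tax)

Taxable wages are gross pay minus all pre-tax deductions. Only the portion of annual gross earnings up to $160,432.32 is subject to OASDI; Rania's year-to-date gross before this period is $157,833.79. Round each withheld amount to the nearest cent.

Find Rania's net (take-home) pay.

HSA contribution: $67.03
457(b) deferral: $5,699.66 × 0.05 = $284.98
Pre-tax total = $67.03 + $284.98 = $352.01
Taxable wages = $5,699.66 − $352.01 = $5,347.65
City income tax: $5,347.65 × 0.025 = $133.69
PFL insurance: $5,699.66 × 0.01 = $57.00
OASDI: only $160,432.32 − $157,833.79 = $2,598.53 of this check is subject → $2,598.53 × 0.05 = $129.93
Union dues: $5,699.66 × 0.0325 = $185.24
Total deductions = $67.03 + $284.98 + $133.69 + $57.00 + $129.93 + $185.24 = $857.87
Net pay = $5,699.66 − $857.87 = $4,841.79

$4,841.79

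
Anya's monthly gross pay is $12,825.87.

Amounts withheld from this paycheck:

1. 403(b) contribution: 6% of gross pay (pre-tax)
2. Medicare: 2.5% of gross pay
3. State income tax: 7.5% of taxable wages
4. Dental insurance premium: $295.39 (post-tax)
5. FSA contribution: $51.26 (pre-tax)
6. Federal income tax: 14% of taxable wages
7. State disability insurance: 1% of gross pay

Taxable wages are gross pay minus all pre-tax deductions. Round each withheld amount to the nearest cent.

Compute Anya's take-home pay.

FSA contribution: $51.26
403(b) contribution: $12,825.87 × 0.06 = $769.55
Pre-tax total = $51.26 + $769.55 = $820.81
Taxable wages = $12,825.87 − $820.81 = $12,005.06
State income tax: $12,005.06 × 0.075 = $900.38
Federal income tax: $12,005.06 × 0.14 = $1,680.71
Medicare: $12,825.87 × 0.025 = $320.65
State disability insurance: $12,825.87 × 0.01 = $128.26
Dental insurance premium: $295.39
Total deductions = $51.26 + $769.55 + $900.38 + $1,680.71 + $320.65 + $128.26 + $295.39 = $4,146.20
Net pay = $12,825.87 − $4,146.20 = $8,679.67

$8,679.67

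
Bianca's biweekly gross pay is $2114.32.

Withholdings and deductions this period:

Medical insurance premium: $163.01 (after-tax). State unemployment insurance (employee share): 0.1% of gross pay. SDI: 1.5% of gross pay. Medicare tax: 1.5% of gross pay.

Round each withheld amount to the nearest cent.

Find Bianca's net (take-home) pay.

$1885.78

SDI: $2114.32 × 0.015 = $31.71
State unemployment insurance (employee share): $2114.32 × 0.001 = $2.11
Medicare tax: $2114.32 × 0.015 = $31.71
Medical insurance premium: $163.01
Total deductions = $31.71 + $2.11 + $31.71 + $163.01 = $228.54
Net pay = $2114.32 − $228.54 = $1885.78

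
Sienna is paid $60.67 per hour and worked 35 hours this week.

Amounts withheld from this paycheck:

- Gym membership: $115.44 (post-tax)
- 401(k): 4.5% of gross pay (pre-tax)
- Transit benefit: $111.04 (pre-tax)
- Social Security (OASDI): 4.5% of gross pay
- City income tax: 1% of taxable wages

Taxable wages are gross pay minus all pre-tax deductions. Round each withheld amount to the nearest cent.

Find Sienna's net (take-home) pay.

$1,686.68

Gross pay: 35 × $60.67 = $2,123.45
Transit benefit: $111.04
401(k): $2,123.45 × 0.045 = $95.56
Pre-tax total = $111.04 + $95.56 = $206.60
Taxable wages = $2,123.45 − $206.60 = $1,916.85
City income tax: $1,916.85 × 0.01 = $19.17
Social Security (OASDI): $2,123.45 × 0.045 = $95.56
Gym membership: $115.44
Total deductions = $111.04 + $95.56 + $19.17 + $95.56 + $115.44 = $436.77
Net pay = $2,123.45 − $436.77 = $1,686.68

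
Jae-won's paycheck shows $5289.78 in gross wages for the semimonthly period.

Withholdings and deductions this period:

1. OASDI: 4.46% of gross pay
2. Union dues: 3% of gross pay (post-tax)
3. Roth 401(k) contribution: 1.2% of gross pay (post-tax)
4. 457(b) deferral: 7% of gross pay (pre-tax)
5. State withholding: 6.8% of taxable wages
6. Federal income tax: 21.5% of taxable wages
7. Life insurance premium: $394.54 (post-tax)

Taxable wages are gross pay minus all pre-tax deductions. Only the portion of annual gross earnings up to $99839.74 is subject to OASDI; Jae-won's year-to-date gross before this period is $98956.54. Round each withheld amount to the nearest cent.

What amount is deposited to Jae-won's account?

457(b) deferral: $5289.78 × 0.07 = $370.28
Taxable wages = $5289.78 − $370.28 = $4919.50
State withholding: $4919.50 × 0.068 = $334.53
Federal income tax: $4919.50 × 0.215 = $1057.69
OASDI: only $99839.74 − $98956.54 = $883.20 of this check is subject → $883.20 × 0.0446 = $39.39
Union dues: $5289.78 × 0.03 = $158.69
Roth 401(k) contribution: $5289.78 × 0.012 = $63.48
Life insurance premium: $394.54
Total deductions = $370.28 + $334.53 + $1057.69 + $39.39 + $158.69 + $63.48 + $394.54 = $2418.60
Net pay = $5289.78 − $2418.60 = $2871.18

$2871.18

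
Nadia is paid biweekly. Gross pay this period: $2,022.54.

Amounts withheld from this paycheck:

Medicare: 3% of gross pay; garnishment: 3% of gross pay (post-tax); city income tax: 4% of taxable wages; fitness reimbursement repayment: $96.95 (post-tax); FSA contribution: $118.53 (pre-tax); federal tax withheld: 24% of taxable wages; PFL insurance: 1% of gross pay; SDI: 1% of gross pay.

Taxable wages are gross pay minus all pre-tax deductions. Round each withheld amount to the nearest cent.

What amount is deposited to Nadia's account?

$1,112.12

FSA contribution: $118.53
Taxable wages = $2,022.54 − $118.53 = $1,904.01
Federal tax withheld: $1,904.01 × 0.24 = $456.96
City income tax: $1,904.01 × 0.04 = $76.16
SDI: $2,022.54 × 0.01 = $20.23
Medicare: $2,022.54 × 0.03 = $60.68
PFL insurance: $2,022.54 × 0.01 = $20.23
Garnishment: $2,022.54 × 0.03 = $60.68
Fitness reimbursement repayment: $96.95
Total deductions = $118.53 + $456.96 + $76.16 + $20.23 + $60.68 + $20.23 + $60.68 + $96.95 = $910.42
Net pay = $2,022.54 − $910.42 = $1,112.12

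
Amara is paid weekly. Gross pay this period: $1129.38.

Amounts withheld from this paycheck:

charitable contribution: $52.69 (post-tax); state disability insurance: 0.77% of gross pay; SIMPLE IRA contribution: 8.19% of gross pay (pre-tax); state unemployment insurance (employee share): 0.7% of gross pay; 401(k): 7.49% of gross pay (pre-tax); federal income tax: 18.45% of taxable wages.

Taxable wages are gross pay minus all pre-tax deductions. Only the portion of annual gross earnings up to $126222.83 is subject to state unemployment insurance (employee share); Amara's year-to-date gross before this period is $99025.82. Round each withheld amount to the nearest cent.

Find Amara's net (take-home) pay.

$707.29

401(k): $1129.38 × 0.0749 = $84.59
SIMPLE IRA contribution: $1129.38 × 0.0819 = $92.50
Pre-tax total = $84.59 + $92.50 = $177.09
Taxable wages = $1129.38 − $177.09 = $952.29
Federal income tax: $952.29 × 0.1845 = $175.70
State unemployment insurance (employee share): cap not yet reached, full $1129.38 is subject → $1129.38 × 0.007 = $7.91
State disability insurance: $1129.38 × 0.0077 = $8.70
Charitable contribution: $52.69
Total deductions = $84.59 + $92.50 + $175.70 + $7.91 + $8.70 + $52.69 = $422.09
Net pay = $1129.38 − $422.09 = $707.29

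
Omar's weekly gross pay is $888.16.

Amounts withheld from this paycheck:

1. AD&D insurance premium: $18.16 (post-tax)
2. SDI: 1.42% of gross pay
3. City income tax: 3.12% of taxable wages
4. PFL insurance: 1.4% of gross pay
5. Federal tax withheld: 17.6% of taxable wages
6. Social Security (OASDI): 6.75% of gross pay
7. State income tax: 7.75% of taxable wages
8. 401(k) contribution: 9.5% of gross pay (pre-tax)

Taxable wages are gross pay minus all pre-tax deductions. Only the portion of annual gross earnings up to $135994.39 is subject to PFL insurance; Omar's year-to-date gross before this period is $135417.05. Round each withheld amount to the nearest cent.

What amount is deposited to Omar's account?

401(k) contribution: $888.16 × 0.095 = $84.38
Taxable wages = $888.16 − $84.38 = $803.78
State income tax: $803.78 × 0.0775 = $62.29
City income tax: $803.78 × 0.0312 = $25.08
Federal tax withheld: $803.78 × 0.176 = $141.47
Social Security (OASDI): $888.16 × 0.0675 = $59.95
SDI: $888.16 × 0.0142 = $12.61
PFL insurance: only $135994.39 − $135417.05 = $577.34 of this check is subject → $577.34 × 0.014 = $8.08
AD&D insurance premium: $18.16
Total deductions = $84.38 + $62.29 + $25.08 + $141.47 + $59.95 + $12.61 + $8.08 + $18.16 = $412.02
Net pay = $888.16 − $412.02 = $476.14

$476.14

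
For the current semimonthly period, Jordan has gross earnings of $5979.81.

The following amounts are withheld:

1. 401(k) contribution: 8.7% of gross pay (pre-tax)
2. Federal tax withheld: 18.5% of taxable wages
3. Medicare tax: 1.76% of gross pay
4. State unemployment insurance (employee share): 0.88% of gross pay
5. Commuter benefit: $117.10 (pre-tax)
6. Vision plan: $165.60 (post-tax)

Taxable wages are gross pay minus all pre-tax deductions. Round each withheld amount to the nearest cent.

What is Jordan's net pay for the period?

$4030.65

401(k) contribution: $5979.81 × 0.087 = $520.24
Commuter benefit: $117.10
Pre-tax total = $520.24 + $117.10 = $637.34
Taxable wages = $5979.81 − $637.34 = $5342.47
Federal tax withheld: $5342.47 × 0.185 = $988.36
Medicare tax: $5979.81 × 0.0176 = $105.24
State unemployment insurance (employee share): $5979.81 × 0.0088 = $52.62
Vision plan: $165.60
Total deductions = $520.24 + $117.10 + $988.36 + $105.24 + $52.62 + $165.60 = $1949.16
Net pay = $5979.81 − $1949.16 = $4030.65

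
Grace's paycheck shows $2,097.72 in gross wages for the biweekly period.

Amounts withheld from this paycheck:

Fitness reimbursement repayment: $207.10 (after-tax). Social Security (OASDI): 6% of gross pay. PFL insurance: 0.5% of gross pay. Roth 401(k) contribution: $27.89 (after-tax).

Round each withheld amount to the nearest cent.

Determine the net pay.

PFL insurance: $2,097.72 × 0.005 = $10.49
Social Security (OASDI): $2,097.72 × 0.06 = $125.86
Fitness reimbursement repayment: $207.10
Roth 401(k) contribution: $27.89
Total deductions = $10.49 + $125.86 + $207.10 + $27.89 = $371.34
Net pay = $2,097.72 − $371.34 = $1,726.38

$1,726.38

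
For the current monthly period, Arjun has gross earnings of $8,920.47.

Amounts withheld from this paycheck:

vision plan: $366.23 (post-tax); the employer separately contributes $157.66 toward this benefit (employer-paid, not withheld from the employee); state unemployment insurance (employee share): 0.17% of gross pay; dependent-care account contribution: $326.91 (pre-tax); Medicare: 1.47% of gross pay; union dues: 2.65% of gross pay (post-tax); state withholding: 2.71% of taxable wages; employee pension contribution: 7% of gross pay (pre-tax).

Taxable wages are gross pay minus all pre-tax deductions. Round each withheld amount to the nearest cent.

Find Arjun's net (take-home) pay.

Dependent-care account contribution: $326.91
Employee pension contribution: $8,920.47 × 0.07 = $624.43
Pre-tax total = $326.91 + $624.43 = $951.34
Taxable wages = $8,920.47 − $951.34 = $7,969.13
State withholding: $7,969.13 × 0.0271 = $215.96
State unemployment insurance (employee share): $8,920.47 × 0.0017 = $15.16
Medicare: $8,920.47 × 0.0147 = $131.13
Union dues: $8,920.47 × 0.0265 = $236.39
Vision plan: $366.23
(Employer's $157.66 toward vision plan is not withheld from the employee.)
Total deductions = $326.91 + $624.43 + $215.96 + $15.16 + $131.13 + $236.39 + $366.23 = $1,916.21
Net pay = $8,920.47 − $1,916.21 = $7,004.26

$7,004.26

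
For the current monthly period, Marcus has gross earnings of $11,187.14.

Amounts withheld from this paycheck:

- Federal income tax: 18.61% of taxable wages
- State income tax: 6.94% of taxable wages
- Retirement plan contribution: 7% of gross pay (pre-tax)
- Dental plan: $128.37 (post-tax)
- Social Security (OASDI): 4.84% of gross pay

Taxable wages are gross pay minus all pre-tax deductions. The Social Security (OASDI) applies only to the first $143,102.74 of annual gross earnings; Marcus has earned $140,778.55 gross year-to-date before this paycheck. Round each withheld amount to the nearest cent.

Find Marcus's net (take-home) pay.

$7,504.95

Retirement plan contribution: $11,187.14 × 0.07 = $783.10
Taxable wages = $11,187.14 − $783.10 = $10,404.04
Federal income tax: $10,404.04 × 0.1861 = $1,936.19
State income tax: $10,404.04 × 0.0694 = $722.04
Social Security (OASDI): only $143,102.74 − $140,778.55 = $2,324.19 of this check is subject → $2,324.19 × 0.0484 = $112.49
Dental plan: $128.37
Total deductions = $783.10 + $1,936.19 + $722.04 + $112.49 + $128.37 = $3,682.19
Net pay = $11,187.14 − $3,682.19 = $7,504.95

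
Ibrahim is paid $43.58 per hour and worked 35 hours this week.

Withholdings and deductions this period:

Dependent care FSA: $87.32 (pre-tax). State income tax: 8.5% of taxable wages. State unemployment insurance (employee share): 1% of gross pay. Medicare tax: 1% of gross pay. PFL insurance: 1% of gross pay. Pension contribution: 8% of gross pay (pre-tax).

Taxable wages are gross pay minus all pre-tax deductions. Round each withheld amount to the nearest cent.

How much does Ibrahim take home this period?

$1,158.35

Gross pay: 35 × $43.58 = $1,525.30
Dependent care FSA: $87.32
Pension contribution: $1,525.30 × 0.08 = $122.02
Pre-tax total = $87.32 + $122.02 = $209.34
Taxable wages = $1,525.30 − $209.34 = $1,315.96
State income tax: $1,315.96 × 0.085 = $111.86
Medicare tax: $1,525.30 × 0.01 = $15.25
PFL insurance: $1,525.30 × 0.01 = $15.25
State unemployment insurance (employee share): $1,525.30 × 0.01 = $15.25
Total deductions = $87.32 + $122.02 + $111.86 + $15.25 + $15.25 + $15.25 = $366.95
Net pay = $1,525.30 − $366.95 = $1,158.35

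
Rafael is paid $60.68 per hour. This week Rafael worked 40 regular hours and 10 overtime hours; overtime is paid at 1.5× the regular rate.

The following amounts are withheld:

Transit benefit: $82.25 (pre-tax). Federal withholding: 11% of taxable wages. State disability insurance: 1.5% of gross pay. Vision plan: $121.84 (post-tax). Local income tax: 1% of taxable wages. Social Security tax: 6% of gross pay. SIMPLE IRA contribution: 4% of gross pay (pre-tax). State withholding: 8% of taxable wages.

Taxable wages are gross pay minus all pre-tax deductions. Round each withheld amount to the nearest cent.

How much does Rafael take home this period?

Regular pay: 40 × $60.68 = $2427.20
Overtime pay: 10 × $60.68 × 1.5 = $910.20
Gross pay = $2427.20 + $910.20 = $3337.40
Transit benefit: $82.25
SIMPLE IRA contribution: $3337.40 × 0.04 = $133.50
Pre-tax total = $82.25 + $133.50 = $215.75
Taxable wages = $3337.40 − $215.75 = $3121.65
Local income tax: $3121.65 × 0.01 = $31.22
Federal withholding: $3121.65 × 0.11 = $343.38
State withholding: $3121.65 × 0.08 = $249.73
State disability insurance: $3337.40 × 0.015 = $50.06
Social Security tax: $3337.40 × 0.06 = $200.24
Vision plan: $121.84
Total deductions = $82.25 + $133.50 + $31.22 + $343.38 + $249.73 + $50.06 + $200.24 + $121.84 = $1212.22
Net pay = $3337.40 − $1212.22 = $2125.18

$2125.18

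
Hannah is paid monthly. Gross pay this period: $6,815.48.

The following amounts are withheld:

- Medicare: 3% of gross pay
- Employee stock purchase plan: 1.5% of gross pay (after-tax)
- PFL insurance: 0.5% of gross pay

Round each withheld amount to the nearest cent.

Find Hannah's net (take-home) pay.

$6,474.71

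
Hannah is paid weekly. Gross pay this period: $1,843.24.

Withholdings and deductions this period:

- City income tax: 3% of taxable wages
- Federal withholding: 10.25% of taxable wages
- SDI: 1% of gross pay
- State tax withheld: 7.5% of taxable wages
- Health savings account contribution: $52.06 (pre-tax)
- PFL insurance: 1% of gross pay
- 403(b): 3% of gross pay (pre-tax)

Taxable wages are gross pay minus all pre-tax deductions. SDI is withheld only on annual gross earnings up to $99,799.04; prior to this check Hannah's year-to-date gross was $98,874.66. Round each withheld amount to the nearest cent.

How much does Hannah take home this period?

Health savings account contribution: $52.06
403(b): $1,843.24 × 0.03 = $55.30
Pre-tax total = $52.06 + $55.30 = $107.36
Taxable wages = $1,843.24 − $107.36 = $1,735.88
Federal withholding: $1,735.88 × 0.1025 = $177.93
State tax withheld: $1,735.88 × 0.075 = $130.19
City income tax: $1,735.88 × 0.03 = $52.08
PFL insurance: $1,843.24 × 0.01 = $18.43
SDI: only $99,799.04 − $98,874.66 = $924.38 of this check is subject → $924.38 × 0.01 = $9.24
Total deductions = $52.06 + $55.30 + $177.93 + $130.19 + $52.08 + $18.43 + $9.24 = $495.23
Net pay = $1,843.24 − $495.23 = $1,348.01

$1,348.01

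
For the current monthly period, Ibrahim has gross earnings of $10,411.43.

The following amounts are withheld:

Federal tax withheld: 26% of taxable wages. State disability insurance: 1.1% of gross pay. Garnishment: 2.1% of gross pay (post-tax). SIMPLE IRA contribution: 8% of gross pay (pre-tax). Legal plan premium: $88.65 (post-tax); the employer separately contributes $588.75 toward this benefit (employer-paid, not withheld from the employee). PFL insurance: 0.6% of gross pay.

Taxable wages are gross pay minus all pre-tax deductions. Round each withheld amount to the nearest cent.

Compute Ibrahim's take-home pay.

SIMPLE IRA contribution: $10,411.43 × 0.08 = $832.91
Taxable wages = $10,411.43 − $832.91 = $9,578.52
Federal tax withheld: $9,578.52 × 0.26 = $2,490.42
State disability insurance: $10,411.43 × 0.011 = $114.53
PFL insurance: $10,411.43 × 0.006 = $62.47
Garnishment: $10,411.43 × 0.021 = $218.64
Legal plan premium: $88.65
(Employer's $588.75 toward legal plan premium is not withheld from the employee.)
Total deductions = $832.91 + $2,490.42 + $114.53 + $62.47 + $218.64 + $88.65 = $3,807.62
Net pay = $10,411.43 − $3,807.62 = $6,603.81

$6,603.81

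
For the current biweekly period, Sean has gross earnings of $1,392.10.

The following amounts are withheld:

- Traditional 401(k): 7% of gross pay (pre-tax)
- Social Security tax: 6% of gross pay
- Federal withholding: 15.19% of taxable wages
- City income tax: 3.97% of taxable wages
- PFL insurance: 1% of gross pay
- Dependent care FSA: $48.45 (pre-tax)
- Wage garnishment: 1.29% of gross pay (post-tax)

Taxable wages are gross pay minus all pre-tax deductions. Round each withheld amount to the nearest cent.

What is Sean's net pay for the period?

Traditional 401(k): $1,392.10 × 0.07 = $97.45
Dependent care FSA: $48.45
Pre-tax total = $97.45 + $48.45 = $145.90
Taxable wages = $1,392.10 − $145.90 = $1,246.20
Federal withholding: $1,246.20 × 0.1519 = $189.30
City income tax: $1,246.20 × 0.0397 = $49.47
Social Security tax: $1,392.10 × 0.06 = $83.53
PFL insurance: $1,392.10 × 0.01 = $13.92
Wage garnishment: $1,392.10 × 0.0129 = $17.96
Total deductions = $97.45 + $48.45 + $189.30 + $49.47 + $83.53 + $13.92 + $17.96 = $500.08
Net pay = $1,392.10 − $500.08 = $892.02

$892.02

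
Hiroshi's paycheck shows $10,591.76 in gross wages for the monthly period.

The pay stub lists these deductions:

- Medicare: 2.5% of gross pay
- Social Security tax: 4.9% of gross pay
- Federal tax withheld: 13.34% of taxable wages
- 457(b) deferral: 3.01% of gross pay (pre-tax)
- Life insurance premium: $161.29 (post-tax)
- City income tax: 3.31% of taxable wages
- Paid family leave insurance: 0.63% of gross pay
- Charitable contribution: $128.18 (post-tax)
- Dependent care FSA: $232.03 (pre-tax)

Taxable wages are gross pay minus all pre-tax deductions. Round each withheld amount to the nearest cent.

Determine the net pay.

$7,229.12

457(b) deferral: $10,591.76 × 0.0301 = $318.81
Dependent care FSA: $232.03
Pre-tax total = $318.81 + $232.03 = $550.84
Taxable wages = $10,591.76 − $550.84 = $10,040.92
Federal tax withheld: $10,040.92 × 0.1334 = $1,339.46
City income tax: $10,040.92 × 0.0331 = $332.35
Medicare: $10,591.76 × 0.025 = $264.79
Social Security tax: $10,591.76 × 0.049 = $519.00
Paid family leave insurance: $10,591.76 × 0.0063 = $66.73
Charitable contribution: $128.18
Life insurance premium: $161.29
Total deductions = $318.81 + $232.03 + $1,339.46 + $332.35 + $264.79 + $519.00 + $66.73 + $128.18 + $161.29 = $3,362.64
Net pay = $10,591.76 − $3,362.64 = $7,229.12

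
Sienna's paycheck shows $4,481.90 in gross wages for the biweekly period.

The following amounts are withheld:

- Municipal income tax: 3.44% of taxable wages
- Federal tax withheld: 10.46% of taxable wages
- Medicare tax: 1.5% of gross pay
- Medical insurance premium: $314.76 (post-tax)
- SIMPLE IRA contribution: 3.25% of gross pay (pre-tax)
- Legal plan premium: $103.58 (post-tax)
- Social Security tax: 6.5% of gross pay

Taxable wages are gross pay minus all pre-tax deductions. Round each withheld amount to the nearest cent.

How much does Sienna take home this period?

$2,956.61

SIMPLE IRA contribution: $4,481.90 × 0.0325 = $145.66
Taxable wages = $4,481.90 − $145.66 = $4,336.24
Federal tax withheld: $4,336.24 × 0.1046 = $453.57
Municipal income tax: $4,336.24 × 0.0344 = $149.17
Social Security tax: $4,481.90 × 0.065 = $291.32
Medicare tax: $4,481.90 × 0.015 = $67.23
Medical insurance premium: $314.76
Legal plan premium: $103.58
Total deductions = $145.66 + $453.57 + $149.17 + $291.32 + $67.23 + $314.76 + $103.58 = $1,525.29
Net pay = $4,481.90 − $1,525.29 = $2,956.61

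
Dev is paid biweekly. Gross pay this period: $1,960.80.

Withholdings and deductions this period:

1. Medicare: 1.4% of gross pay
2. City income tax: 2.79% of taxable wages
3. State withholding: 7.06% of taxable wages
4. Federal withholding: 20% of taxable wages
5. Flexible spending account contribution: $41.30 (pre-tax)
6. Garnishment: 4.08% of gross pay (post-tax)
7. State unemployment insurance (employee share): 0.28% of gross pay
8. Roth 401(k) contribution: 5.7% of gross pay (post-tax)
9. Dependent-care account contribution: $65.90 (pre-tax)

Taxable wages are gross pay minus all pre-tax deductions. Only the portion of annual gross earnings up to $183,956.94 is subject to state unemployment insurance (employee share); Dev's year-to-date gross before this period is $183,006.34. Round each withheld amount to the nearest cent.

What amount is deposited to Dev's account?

$1,078.42

Dependent-care account contribution: $65.90
Flexible spending account contribution: $41.30
Pre-tax total = $65.90 + $41.30 = $107.20
Taxable wages = $1,960.80 − $107.20 = $1,853.60
State withholding: $1,853.60 × 0.0706 = $130.86
City income tax: $1,853.60 × 0.0279 = $51.72
Federal withholding: $1,853.60 × 0.2 = $370.72
Medicare: $1,960.80 × 0.014 = $27.45
State unemployment insurance (employee share): only $183,956.94 − $183,006.34 = $950.60 of this check is subject → $950.60 × 0.0028 = $2.66
Roth 401(k) contribution: $1,960.80 × 0.057 = $111.77
Garnishment: $1,960.80 × 0.0408 = $80.00
Total deductions = $65.90 + $41.30 + $130.86 + $51.72 + $370.72 + $27.45 + $2.66 + $111.77 + $80.00 = $882.38
Net pay = $1,960.80 − $882.38 = $1,078.42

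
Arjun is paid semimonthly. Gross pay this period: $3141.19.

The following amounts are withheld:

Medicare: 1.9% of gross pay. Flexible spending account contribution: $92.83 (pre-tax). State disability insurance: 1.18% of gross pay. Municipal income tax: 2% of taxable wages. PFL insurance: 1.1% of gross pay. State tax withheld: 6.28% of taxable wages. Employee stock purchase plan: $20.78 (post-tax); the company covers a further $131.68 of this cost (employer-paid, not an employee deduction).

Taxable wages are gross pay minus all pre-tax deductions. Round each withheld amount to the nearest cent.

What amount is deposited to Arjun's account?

Flexible spending account contribution: $92.83
Taxable wages = $3141.19 − $92.83 = $3048.36
State tax withheld: $3048.36 × 0.0628 = $191.44
Municipal income tax: $3048.36 × 0.02 = $60.97
PFL insurance: $3141.19 × 0.011 = $34.55
Medicare: $3141.19 × 0.019 = $59.68
State disability insurance: $3141.19 × 0.0118 = $37.07
Employee stock purchase plan: $20.78
(Employer's $131.68 toward employee stock purchase plan is not withheld from the employee.)
Total deductions = $92.83 + $191.44 + $60.97 + $34.55 + $59.68 + $37.07 + $20.78 = $497.32
Net pay = $3141.19 − $497.32 = $2643.87

$2643.87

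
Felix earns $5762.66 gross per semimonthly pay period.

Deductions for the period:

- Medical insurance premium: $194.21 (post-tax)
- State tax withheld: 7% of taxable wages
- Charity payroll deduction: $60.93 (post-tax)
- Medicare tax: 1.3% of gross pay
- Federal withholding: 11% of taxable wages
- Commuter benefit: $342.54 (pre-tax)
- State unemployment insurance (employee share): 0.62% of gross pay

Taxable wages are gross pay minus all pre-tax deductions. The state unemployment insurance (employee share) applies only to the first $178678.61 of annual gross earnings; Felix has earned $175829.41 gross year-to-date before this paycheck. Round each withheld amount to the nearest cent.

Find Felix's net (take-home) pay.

$4096.78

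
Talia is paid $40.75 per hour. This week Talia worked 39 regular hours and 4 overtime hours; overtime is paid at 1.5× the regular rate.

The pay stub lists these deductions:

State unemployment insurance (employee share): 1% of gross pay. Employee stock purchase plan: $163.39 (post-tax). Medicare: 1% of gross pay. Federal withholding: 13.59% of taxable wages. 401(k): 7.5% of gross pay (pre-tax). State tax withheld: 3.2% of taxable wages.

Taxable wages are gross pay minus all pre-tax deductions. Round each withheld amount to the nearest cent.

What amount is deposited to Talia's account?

$1,211.35

Regular pay: 39 × $40.75 = $1,589.25
Overtime pay: 4 × $40.75 × 1.5 = $244.50
Gross pay = $1,589.25 + $244.50 = $1,833.75
401(k): $1,833.75 × 0.075 = $137.53
Taxable wages = $1,833.75 − $137.53 = $1,696.22
Federal withholding: $1,696.22 × 0.1359 = $230.52
State tax withheld: $1,696.22 × 0.032 = $54.28
State unemployment insurance (employee share): $1,833.75 × 0.01 = $18.34
Medicare: $1,833.75 × 0.01 = $18.34
Employee stock purchase plan: $163.39
Total deductions = $137.53 + $230.52 + $54.28 + $18.34 + $18.34 + $163.39 = $622.40
Net pay = $1,833.75 − $622.40 = $1,211.35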